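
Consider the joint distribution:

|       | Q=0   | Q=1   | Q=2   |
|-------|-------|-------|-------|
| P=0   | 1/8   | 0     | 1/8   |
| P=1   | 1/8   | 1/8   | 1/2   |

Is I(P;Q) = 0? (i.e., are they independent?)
Marginal P(P) (row sums):
  P(P=0) = 1/8 + 0 + 1/8 = 1/4
  P(P=1) = 1/8 + 1/8 + 1/2 = 3/4
Marginal P(Q) (column sums):
  P(Q=0) = 1/8 + 1/8 = 1/4
  P(Q=1) = 0 + 1/8 = 1/8
  P(Q=2) = 1/8 + 1/2 = 5/8

P and Q are independent iff P(P=i,Q=j) = P(P=i)·P(Q=j) for every cell.
  P(P=0)·P(Q=0) = 1/4 × 1/4 = 1/16, but P(P=0,Q=0) = 1/8 ✗

No, P and Q are not independent. Quantitatively, I(P;Q) > 0:

H(P) = -[(1/4)·log₂(1/4) + (3/4)·log₂(3/4)]
  = 0.5000 + 0.3113
  = 0.8113 bits
H(Q) = -[(1/4)·log₂(1/4) + (1/8)·log₂(1/8) + (5/8)·log₂(5/8)]
  = 0.5000 + 0.3750 + 0.4238
  = 1.2988 bits
H(P,Q) = -[(1/8)·log₂(1/8) + (1/8)·log₂(1/8) + (1/8)·log₂(1/8) + (1/8)·log₂(1/8) + (1/2)·log₂(1/2)]
  = 0.3750 + 0.3750 + 0.3750 + 0.3750 + 0.5000
  = 2.0000 bits
I(P;Q) = H(P) + H(Q) - H(P,Q) = 0.8113 + 1.2988 - 2.0000 = 0.1101 bits > 0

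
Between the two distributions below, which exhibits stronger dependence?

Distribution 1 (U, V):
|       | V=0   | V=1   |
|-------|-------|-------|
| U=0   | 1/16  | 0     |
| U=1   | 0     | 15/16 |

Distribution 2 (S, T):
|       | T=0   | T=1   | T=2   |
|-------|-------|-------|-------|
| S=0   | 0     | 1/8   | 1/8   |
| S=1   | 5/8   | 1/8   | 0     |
Distribution 1 (U, V):
Marginal P(U) (row sums):
  P(U=0) = 1/16 + 0 = 1/16
  P(U=1) = 0 + 15/16 = 15/16
Marginal P(V) (column sums):
  P(V=0) = 1/16 + 0 = 1/16
  P(V=1) = 0 + 15/16 = 15/16

H(U) = -[(1/16)·log₂(1/16) + (15/16)·log₂(15/16)]
  = 0.2500 + 0.0873
  = 0.3373 bits
H(V) = -[(1/16)·log₂(1/16) + (15/16)·log₂(15/16)]
  = 0.2500 + 0.0873
  = 0.3373 bits
H(U,V) = -[(1/16)·log₂(1/16) + (15/16)·log₂(15/16)]
  = 0.2500 + 0.0873
  = 0.3373 bits

I(U;V) = H(U) + H(V) - H(U,V)
  = 0.3373 + 0.3373 - 0.3373
  = 0.3373 bits

Distribution 2 (S, T):
Marginal P(S) (row sums):
  P(S=0) = 0 + 1/8 + 1/8 = 1/4
  P(S=1) = 5/8 + 1/8 + 0 = 3/4
Marginal P(T) (column sums):
  P(T=0) = 0 + 5/8 = 5/8
  P(T=1) = 1/8 + 1/8 = 1/4
  P(T=2) = 1/8 + 0 = 1/8

H(S) = -[(1/4)·log₂(1/4) + (3/4)·log₂(3/4)]
  = 0.5000 + 0.3113
  = 0.8113 bits
H(T) = -[(5/8)·log₂(5/8) + (1/4)·log₂(1/4) + (1/8)·log₂(1/8)]
  = 0.4238 + 0.5000 + 0.3750
  = 1.2988 bits
H(S,T) = -[(1/8)·log₂(1/8) + (1/8)·log₂(1/8) + (5/8)·log₂(5/8) + (1/8)·log₂(1/8)]
  = 0.3750 + 0.3750 + 0.4238 + 0.3750
  = 1.5488 bits

I(S;T) = H(S) + H(T) - H(S,T)
  = 0.8113 + 1.2988 - 1.5488
  = 0.5613 bits

I(S;T) = 0.5613 bits > I(U;V) = 0.3373 bits, so (S, T) has the higher mutual information (stronger dependence).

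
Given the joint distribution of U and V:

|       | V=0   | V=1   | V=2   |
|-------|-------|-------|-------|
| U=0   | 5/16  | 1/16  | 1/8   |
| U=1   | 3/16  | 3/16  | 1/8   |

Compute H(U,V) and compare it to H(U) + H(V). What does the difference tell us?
Marginal P(U) (row sums):
  P(U=0) = 5/16 + 1/16 + 1/8 = 1/2
  P(U=1) = 3/16 + 3/16 + 1/8 = 1/2
Marginal P(V) (column sums):
  P(V=0) = 5/16 + 3/16 = 1/2
  P(V=1) = 1/16 + 3/16 = 1/4
  P(V=2) = 1/8 + 1/8 = 1/4

H(U,V) = -[(5/16)·log₂(5/16) + (1/16)·log₂(1/16) + (1/8)·log₂(1/8) + (3/16)·log₂(3/16) + (3/16)·log₂(3/16) + (1/8)·log₂(1/8)]
  = 0.5244 + 0.2500 + 0.3750 + 0.4528 + 0.4528 + 0.3750
  = 2.4300 bits
H(U) = -[(1/2)·log₂(1/2) + (1/2)·log₂(1/2)]
  = 0.5000 + 0.5000
  = 1.0000 bits
H(V) = -[(1/2)·log₂(1/2) + (1/4)·log₂(1/4) + (1/4)·log₂(1/4)]
  = 0.5000 + 0.5000 + 0.5000
  = 1.5000 bits

H(U) + H(V) = 1.0000 + 1.5000 = 2.5000 bits
Difference: H(U) + H(V) - H(U,V) = 2.5000 - 2.4300 = 0.0700 bits = I(U;V)

The difference is the mutual information; it is positive here, so U and V are dependent (knowing one reduces uncertainty about the other by 0.0700 bits).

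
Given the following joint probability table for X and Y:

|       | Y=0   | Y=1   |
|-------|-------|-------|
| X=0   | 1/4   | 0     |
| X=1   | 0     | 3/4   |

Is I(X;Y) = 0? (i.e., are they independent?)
Marginal P(X) (row sums):
  P(X=0) = 1/4 + 0 = 1/4
  P(X=1) = 0 + 3/4 = 3/4
Marginal P(Y) (column sums):
  P(Y=0) = 1/4 + 0 = 1/4
  P(Y=1) = 0 + 3/4 = 3/4

X and Y are independent iff P(X=i,Y=j) = P(X=i)·P(Y=j) for every cell.
  P(X=0)·P(Y=0) = 1/4 × 1/4 = 1/16, but P(X=0,Y=0) = 1/4 ✗

No, X and Y are not independent. Quantitatively, I(X;Y) > 0:

H(X) = -[(1/4)·log₂(1/4) + (3/4)·log₂(3/4)]
  = 0.5000 + 0.3113
  = 0.8113 bits
H(Y) = -[(1/4)·log₂(1/4) + (3/4)·log₂(3/4)]
  = 0.5000 + 0.3113
  = 0.8113 bits
H(X,Y) = -[(1/4)·log₂(1/4) + (3/4)·log₂(3/4)]
  = 0.5000 + 0.3113
  = 0.8113 bits
I(X;Y) = H(X) + H(Y) - H(X,Y) = 0.8113 + 0.8113 - 0.8113 = 0.8113 bits > 0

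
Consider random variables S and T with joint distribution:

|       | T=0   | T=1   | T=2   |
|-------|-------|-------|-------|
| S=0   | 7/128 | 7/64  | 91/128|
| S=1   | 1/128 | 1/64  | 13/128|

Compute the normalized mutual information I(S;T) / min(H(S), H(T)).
Marginal P(S) (row sums):
  P(S=0) = 7/128 + 7/64 + 91/128 = 7/8
  P(S=1) = 1/128 + 1/64 + 13/128 = 1/8
Marginal P(T) (column sums):
  P(T=0) = 7/128 + 1/128 = 1/16
  P(T=1) = 7/64 + 1/64 = 1/8
  P(T=2) = 91/128 + 13/128 = 13/16

H(S) = -[(7/8)·log₂(7/8) + (1/8)·log₂(1/8)]
  = 0.1686 + 0.3750
  = 0.5436 bits
H(T) = -[(1/16)·log₂(1/16) + (1/8)·log₂(1/8) + (13/16)·log₂(13/16)]
  = 0.2500 + 0.3750 + 0.2434
  = 0.8684 bits
H(S,T) = -[(7/128)·log₂(7/128) + (7/64)·log₂(7/64) + (91/128)·log₂(91/128) + (1/128)·log₂(1/128) + (1/64)·log₂(1/64) + (13/128)·log₂(13/128)]
  = 0.2293 + 0.3492 + 0.3499 + 0.0547 + 0.0938 + 0.3351
  = 1.4120 bits

I(S;T) = H(S) + H(T) - H(S,T)
  = 0.5436 + 0.8684 - 1.4120
  = 0.0000 bits

min(H(S), H(T)) = min(0.5436, 0.8684) = 0.5436 bits
Normalized MI = 0.0000 / 0.5436 = 0.0000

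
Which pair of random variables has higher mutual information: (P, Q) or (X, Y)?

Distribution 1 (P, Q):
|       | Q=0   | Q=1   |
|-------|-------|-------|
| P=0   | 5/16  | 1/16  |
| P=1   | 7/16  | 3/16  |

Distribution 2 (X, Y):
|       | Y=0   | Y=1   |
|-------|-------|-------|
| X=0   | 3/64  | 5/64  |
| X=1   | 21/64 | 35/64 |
Distribution 1 (P, Q):
Marginal P(P) (row sums):
  P(P=0) = 5/16 + 1/16 = 3/8
  P(P=1) = 7/16 + 3/16 = 5/8
Marginal P(Q) (column sums):
  P(Q=0) = 5/16 + 7/16 = 3/4
  P(Q=1) = 1/16 + 3/16 = 1/4

H(P) = -[(3/8)·log₂(3/8) + (5/8)·log₂(5/8)]
  = 0.5306 + 0.4238
  = 0.9544 bits
H(Q) = -[(3/4)·log₂(3/4) + (1/4)·log₂(1/4)]
  = 0.3113 + 0.5000
  = 0.8113 bits
H(P,Q) = -[(5/16)·log₂(5/16) + (1/16)·log₂(1/16) + (7/16)·log₂(7/16) + (3/16)·log₂(3/16)]
  = 0.5244 + 0.2500 + 0.5218 + 0.4528
  = 1.7490 bits

I(P;Q) = H(P) + H(Q) - H(P,Q)
  = 0.9544 + 0.8113 - 1.7490
  = 0.0167 bits

Distribution 2 (X, Y):
Marginal P(X) (row sums):
  P(X=0) = 3/64 + 5/64 = 1/8
  P(X=1) = 21/64 + 35/64 = 7/8
Marginal P(Y) (column sums):
  P(Y=0) = 3/64 + 21/64 = 3/8
  P(Y=1) = 5/64 + 35/64 = 5/8

H(X) = -[(1/8)·log₂(1/8) + (7/8)·log₂(7/8)]
  = 0.3750 + 0.1686
  = 0.5436 bits
H(Y) = -[(3/8)·log₂(3/8) + (5/8)·log₂(5/8)]
  = 0.5306 + 0.4238
  = 0.9544 bits
H(X,Y) = -[(3/64)·log₂(3/64) + (5/64)·log₂(5/64) + (21/64)·log₂(21/64) + (35/64)·log₂(35/64)]
  = 0.2070 + 0.2873 + 0.5275 + 0.4762
  = 1.4980 bits

I(X;Y) = H(X) + H(Y) - H(X,Y)
  = 0.5436 + 0.9544 - 1.4980
  = 0.0000 bits

I(P;Q) = 0.0167 bits > I(X;Y) = 0.0000 bits, so (P, Q) has the higher mutual information (stronger dependence).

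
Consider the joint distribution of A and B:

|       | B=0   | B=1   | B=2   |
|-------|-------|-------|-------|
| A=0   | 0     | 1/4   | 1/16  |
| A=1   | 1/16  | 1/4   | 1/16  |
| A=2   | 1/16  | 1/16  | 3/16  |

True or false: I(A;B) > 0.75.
Marginal P(A) (row sums):
  P(A=0) = 0 + 1/4 + 1/16 = 5/16
  P(A=1) = 1/16 + 1/4 + 1/16 = 3/8
  P(A=2) = 1/16 + 1/16 + 3/16 = 5/16
Marginal P(B) (column sums):
  P(B=0) = 0 + 1/16 + 1/16 = 1/8
  P(B=1) = 1/4 + 1/4 + 1/16 = 9/16
  P(B=2) = 1/16 + 1/16 + 3/16 = 5/16

H(A) = -[(5/16)·log₂(5/16) + (3/8)·log₂(3/8) + (5/16)·log₂(5/16)]
  = 0.5244 + 0.5306 + 0.5244
  = 1.5794 bits
H(B) = -[(1/8)·log₂(1/8) + (9/16)·log₂(9/16) + (5/16)·log₂(5/16)]
  = 0.3750 + 0.4669 + 0.5244
  = 1.3663 bits
H(A,B) = -[(1/4)·log₂(1/4) + (1/16)·log₂(1/16) + (1/16)·log₂(1/16) + (1/4)·log₂(1/4) + (1/16)·log₂(1/16) + (1/16)·log₂(1/16) + (1/16)·log₂(1/16) + (3/16)·log₂(3/16)]
  = 0.5000 + 0.2500 + 0.2500 + 0.5000 + 0.2500 + 0.2500 + 0.2500 + 0.4528
  = 2.7028 bits

I(A;B) = H(A) + H(B) - H(A,B)
  = 1.5794 + 1.3663 - 2.7028
  = 0.2429 bits

False. I(A;B) = 0.2429 bits, which is ≤ 0.75 bits.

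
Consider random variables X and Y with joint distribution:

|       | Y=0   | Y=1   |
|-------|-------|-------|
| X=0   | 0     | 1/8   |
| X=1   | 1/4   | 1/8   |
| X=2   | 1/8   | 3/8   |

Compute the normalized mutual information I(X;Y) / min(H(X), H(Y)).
Marginal P(X) (row sums):
  P(X=0) = 0 + 1/8 = 1/8
  P(X=1) = 1/4 + 1/8 = 3/8
  P(X=2) = 1/8 + 3/8 = 1/2
Marginal P(Y) (column sums):
  P(Y=0) = 0 + 1/4 + 1/8 = 3/8
  P(Y=1) = 1/8 + 1/8 + 3/8 = 5/8

H(X) = -[(1/8)·log₂(1/8) + (3/8)·log₂(3/8) + (1/2)·log₂(1/2)]
  = 0.3750 + 0.5306 + 0.5000
  = 1.4056 bits
H(Y) = -[(3/8)·log₂(3/8) + (5/8)·log₂(5/8)]
  = 0.5306 + 0.4238
  = 0.9544 bits
H(X,Y) = -[(1/8)·log₂(1/8) + (1/4)·log₂(1/4) + (1/8)·log₂(1/8) + (1/8)·log₂(1/8) + (3/8)·log₂(3/8)]
  = 0.3750 + 0.5000 + 0.3750 + 0.3750 + 0.5306
  = 2.1556 bits

I(X;Y) = H(X) + H(Y) - H(X,Y)
  = 1.4056 + 0.9544 - 2.1556
  = 0.2044 bits

min(H(X), H(Y)) = min(1.4056, 0.9544) = 0.9544 bits
Normalized MI = 0.2044 / 0.9544 = 0.2142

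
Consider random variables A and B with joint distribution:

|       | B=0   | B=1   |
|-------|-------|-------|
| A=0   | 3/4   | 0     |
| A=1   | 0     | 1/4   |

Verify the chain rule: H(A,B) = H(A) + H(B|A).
Left side:
H(A,B) = -[(3/4)·log₂(3/4) + (1/4)·log₂(1/4)]
  = 0.3113 + 0.5000
  = 0.8113 bits

Right side:
Marginal P(A) (row sums):
  P(A=0) = 3/4 + 0 = 3/4
  P(A=1) = 0 + 1/4 = 1/4
H(A) = -[(3/4)·log₂(3/4) + (1/4)·log₂(1/4)]
  = 0.3113 + 0.5000
  = 0.8113 bits
H(B|A) = -Σ P(A,B)·log₂ P(B|A), where P(B|A) = P(A,B) / P(A)
  (cells with P(A,B) = 0 contribute 0)
  (A=0,B=0): P(B|A) = (3/4)/(3/4) = 1;  -(3/4)·log₂(1) = 0.0000
  (A=1,B=1): P(B|A) = (1/4)/(1/4) = 1;  -(1/4)·log₂(1) = 0.0000
H(B|A) = 0.0000 + 0.0000
  = 0.0000 bits
H(A) + H(B|A) = 0.8113 + 0.0000 = 0.8113 bits

Both sides equal 0.8113 bits, so the chain rule holds ✓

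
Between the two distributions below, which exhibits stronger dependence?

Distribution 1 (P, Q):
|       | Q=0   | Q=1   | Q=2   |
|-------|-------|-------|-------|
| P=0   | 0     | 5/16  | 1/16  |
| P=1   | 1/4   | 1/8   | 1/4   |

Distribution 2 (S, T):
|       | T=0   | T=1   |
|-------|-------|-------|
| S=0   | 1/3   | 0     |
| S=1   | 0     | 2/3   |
Distribution 1 (P, Q):
Marginal P(P) (row sums):
  P(P=0) = 0 + 5/16 + 1/16 = 3/8
  P(P=1) = 1/4 + 1/8 + 1/4 = 5/8
Marginal P(Q) (column sums):
  P(Q=0) = 0 + 1/4 = 1/4
  P(Q=1) = 5/16 + 1/8 = 7/16
  P(Q=2) = 1/16 + 1/4 = 5/16

H(P) = -[(3/8)·log₂(3/8) + (5/8)·log₂(5/8)]
  = 0.5306 + 0.4238
  = 0.9544 bits
H(Q) = -[(1/4)·log₂(1/4) + (7/16)·log₂(7/16) + (5/16)·log₂(5/16)]
  = 0.5000 + 0.5218 + 0.5244
  = 1.5462 bits
H(P,Q) = -[(5/16)·log₂(5/16) + (1/16)·log₂(1/16) + (1/4)·log₂(1/4) + (1/8)·log₂(1/8) + (1/4)·log₂(1/4)]
  = 0.5244 + 0.2500 + 0.5000 + 0.3750 + 0.5000
  = 2.1494 bits

I(P;Q) = H(P) + H(Q) - H(P,Q)
  = 0.9544 + 1.5462 - 2.1494
  = 0.3512 bits

Distribution 2 (S, T):
Marginal P(S) (row sums):
  P(S=0) = 1/3 + 0 = 1/3
  P(S=1) = 0 + 2/3 = 2/3
Marginal P(T) (column sums):
  P(T=0) = 1/3 + 0 = 1/3
  P(T=1) = 0 + 2/3 = 2/3

H(S) = -[(1/3)·log₂(1/3) + (2/3)·log₂(2/3)]
  = 0.5283 + 0.3900
  = 0.9183 bits
H(T) = -[(1/3)·log₂(1/3) + (2/3)·log₂(2/3)]
  = 0.5283 + 0.3900
  = 0.9183 bits
H(S,T) = -[(1/3)·log₂(1/3) + (2/3)·log₂(2/3)]
  = 0.5283 + 0.3900
  = 0.9183 bits

I(S;T) = H(S) + H(T) - H(S,T)
  = 0.9183 + 0.9183 - 0.9183
  = 0.9183 bits

I(S;T) = 0.9183 bits > I(P;Q) = 0.3512 bits, so (S, T) has the higher mutual information (stronger dependence).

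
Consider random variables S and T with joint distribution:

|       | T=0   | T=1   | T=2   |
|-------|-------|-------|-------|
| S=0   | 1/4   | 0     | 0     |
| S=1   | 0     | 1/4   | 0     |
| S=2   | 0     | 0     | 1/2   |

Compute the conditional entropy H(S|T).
Marginal P(T) (column sums):
  P(T=0) = 1/4 + 0 + 0 = 1/4
  P(T=1) = 0 + 1/4 + 0 = 1/4
  P(T=2) = 0 + 0 + 1/2 = 1/2

H(S|T) = -Σ P(S,T)·log₂ P(S|T), where P(S|T) = P(S,T) / P(T)
  (cells with P(S,T) = 0 contribute 0)
  (S=0,T=0): P(S|T) = (1/4)/(1/4) = 1;  -(1/4)·log₂(1) = 0.0000
  (S=1,T=1): P(S|T) = (1/4)/(1/4) = 1;  -(1/4)·log₂(1) = 0.0000
  (S=2,T=2): P(S|T) = (1/2)/(1/2) = 1;  -(1/2)·log₂(1) = 0.0000
H(S|T) = 0.0000 + 0.0000 + 0.0000
  = 0.0000 bits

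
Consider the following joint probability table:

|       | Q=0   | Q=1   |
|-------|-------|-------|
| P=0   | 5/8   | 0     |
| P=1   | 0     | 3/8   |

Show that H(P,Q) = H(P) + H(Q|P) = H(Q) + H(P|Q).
Marginal P(P) (row sums):
  P(P=0) = 5/8 + 0 = 5/8
  P(P=1) = 0 + 3/8 = 3/8
Marginal P(Q) (column sums):
  P(Q=0) = 5/8 + 0 = 5/8
  P(Q=1) = 0 + 3/8 = 3/8

Decomposition 1: H(P) + H(Q|P)
H(P) = -[(5/8)·log₂(5/8) + (3/8)·log₂(3/8)]
  = 0.4238 + 0.5306
  = 0.9544 bits
H(Q|P) = -Σ P(P,Q)·log₂ P(Q|P), where P(Q|P) = P(P,Q) / P(P)
  (cells with P(P,Q) = 0 contribute 0)
  (P=0,Q=0): P(Q|P) = (5/8)/(5/8) = 1;  -(5/8)·log₂(1) = 0.0000
  (P=1,Q=1): P(Q|P) = (3/8)/(3/8) = 1;  -(3/8)·log₂(1) = 0.0000
H(Q|P) = 0.0000 + 0.0000
  = 0.0000 bits
H(P) + H(Q|P) = 0.9544 + 0.0000 = 0.9544 bits

Decomposition 2: H(Q) + H(P|Q)
H(Q) = -[(5/8)·log₂(5/8) + (3/8)·log₂(3/8)]
  = 0.4238 + 0.5306
  = 0.9544 bits
H(P|Q) = -Σ P(P,Q)·log₂ P(P|Q), where P(P|Q) = P(P,Q) / P(Q)
  (cells with P(P,Q) = 0 contribute 0)
  (P=0,Q=0): P(P|Q) = (5/8)/(5/8) = 1;  -(5/8)·log₂(1) = 0.0000
  (P=1,Q=1): P(P|Q) = (3/8)/(3/8) = 1;  -(3/8)·log₂(1) = 0.0000
H(P|Q) = 0.0000 + 0.0000
  = 0.0000 bits
H(Q) + H(P|Q) = 0.9544 + 0.0000 = 0.9544 bits

Direct computation of the joint entropy:
H(P,Q) = -[(5/8)·log₂(5/8) + (3/8)·log₂(3/8)]
  = 0.4238 + 0.5306
  = 0.9544 bits

All three agree: H(P,Q) = 0.9544 bits ✓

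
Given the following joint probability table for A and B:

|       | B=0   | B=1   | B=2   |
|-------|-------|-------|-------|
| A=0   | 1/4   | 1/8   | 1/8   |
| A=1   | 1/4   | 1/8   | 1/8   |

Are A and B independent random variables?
Marginal P(A) (row sums):
  P(A=0) = 1/4 + 1/8 + 1/8 = 1/2
  P(A=1) = 1/4 + 1/8 + 1/8 = 1/2
Marginal P(B) (column sums):
  P(B=0) = 1/4 + 1/4 = 1/2
  P(B=1) = 1/8 + 1/8 = 1/4
  P(B=2) = 1/8 + 1/8 = 1/4

A and B are independent iff P(A=i,B=j) = P(A=i)·P(B=j) for every cell.
  P(A=0)·P(B=0) = 1/2 × 1/2 = 1/4 = P(A=0,B=0) ✓
  P(A=0)·P(B=1) = 1/2 × 1/4 = 1/8 = P(A=0,B=1) ✓
  P(A=0)·P(B=2) = 1/2 × 1/4 = 1/8 = P(A=0,B=2) ✓
  P(A=1)·P(B=0) = 1/2 × 1/2 = 1/4 = P(A=1,B=0) ✓
  P(A=1)·P(B=1) = 1/2 × 1/4 = 1/8 = P(A=1,B=1) ✓
  P(A=1)·P(B=2) = 1/2 × 1/4 = 1/8 = P(A=1,B=2) ✓

Yes, A and B are independent: every cell factors, so I(A;B) = 0 bits.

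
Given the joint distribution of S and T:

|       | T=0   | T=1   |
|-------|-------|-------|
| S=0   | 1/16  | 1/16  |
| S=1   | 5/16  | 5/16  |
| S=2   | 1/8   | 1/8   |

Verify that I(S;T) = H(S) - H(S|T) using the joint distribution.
Left side, from I(S;T) = H(S) + H(T) - H(S,T):
Marginal P(S) (row sums):
  P(S=0) = 1/16 + 1/16 = 1/8
  P(S=1) = 5/16 + 5/16 = 5/8
  P(S=2) = 1/8 + 1/8 = 1/4
Marginal P(T) (column sums):
  P(T=0) = 1/16 + 5/16 + 1/8 = 1/2
  P(T=1) = 1/16 + 5/16 + 1/8 = 1/2

H(S) = -[(1/8)·log₂(1/8) + (5/8)·log₂(5/8) + (1/4)·log₂(1/4)]
  = 0.3750 + 0.4238 + 0.5000
  = 1.2988 bits
H(T) = -[(1/2)·log₂(1/2) + (1/2)·log₂(1/2)]
  = 0.5000 + 0.5000
  = 1.0000 bits
H(S,T) = -[(1/16)·log₂(1/16) + (1/16)·log₂(1/16) + (5/16)·log₂(5/16) + (5/16)·log₂(5/16) + (1/8)·log₂(1/8) + (1/8)·log₂(1/8)]
  = 0.2500 + 0.2500 + 0.5244 + 0.5244 + 0.3750 + 0.3750
  = 2.2988 bits

I(S;T) = H(S) + H(T) - H(S,T)
  = 1.2988 + 1.0000 - 2.2988
  = 0.0000 bits

Right side, with H(S|T) computed directly from the conditional probabilities:
H(S|T) = -Σ P(S,T)·log₂ P(S|T), where P(S|T) = P(S,T) / P(T)
  (S=0,T=0): P(S|T) = (1/16)/(1/2) = 1/8;  -(1/16)·log₂(1/8) = 0.1875
  (S=0,T=1): P(S|T) = (1/16)/(1/2) = 1/8;  -(1/16)·log₂(1/8) = 0.1875
  (S=1,T=0): P(S|T) = (5/16)/(1/2) = 5/8;  -(5/16)·log₂(5/8) = 0.2119
  (S=1,T=1): P(S|T) = (5/16)/(1/2) = 5/8;  -(5/16)·log₂(5/8) = 0.2119
  (S=2,T=0): P(S|T) = (1/8)/(1/2) = 1/4;  -(1/8)·log₂(1/4) = 0.2500
  (S=2,T=1): P(S|T) = (1/8)/(1/2) = 1/4;  -(1/8)·log₂(1/4) = 0.2500
H(S|T) = 0.1875 + 0.1875 + 0.2119 + 0.2119 + 0.2500 + 0.2500
  = 1.2988 bits
H(S) - H(S|T) = 1.2988 - 1.2988 = 0.0000 bits

Both sides equal 0.0000 bits, so I(S;T) = H(S) - H(S|T) ✓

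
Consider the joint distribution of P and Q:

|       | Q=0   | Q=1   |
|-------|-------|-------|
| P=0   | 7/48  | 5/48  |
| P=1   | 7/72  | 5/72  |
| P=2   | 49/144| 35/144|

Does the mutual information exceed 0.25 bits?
Marginal P(P) (row sums):
  P(P=0) = 7/48 + 5/48 = 1/4
  P(P=1) = 7/72 + 5/72 = 1/6
  P(P=2) = 49/144 + 35/144 = 7/12
Marginal P(Q) (column sums):
  P(Q=0) = 7/48 + 7/72 + 49/144 = 7/12
  P(Q=1) = 5/48 + 5/72 + 35/144 = 5/12

H(P) = -[(1/4)·log₂(1/4) + (1/6)·log₂(1/6) + (7/12)·log₂(7/12)]
  = 0.5000 + 0.4308 + 0.4536
  = 1.3844 bits
H(Q) = -[(7/12)·log₂(7/12) + (5/12)·log₂(5/12)]
  = 0.4536 + 0.5263
  = 0.9799 bits
H(P,Q) = -[(7/48)·log₂(7/48) + (5/48)·log₂(5/48) + (7/72)·log₂(7/72) + (5/72)·log₂(5/72) + (49/144)·log₂(49/144) + (35/144)·log₂(35/144)]
  = 0.4051 + 0.3399 + 0.3269 + 0.2672 + 0.5292 + 0.4960
  = 2.3643 bits

I(P;Q) = H(P) + H(Q) - H(P,Q)
  = 1.3844 + 0.9799 - 2.3643
  = 0.0000 bits

No. I(P;Q) = 0.0000 bits, which is ≤ 0.25 bits.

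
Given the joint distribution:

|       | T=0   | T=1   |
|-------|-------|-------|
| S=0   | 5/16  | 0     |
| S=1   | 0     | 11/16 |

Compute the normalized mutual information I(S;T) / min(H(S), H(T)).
Marginal P(S) (row sums):
  P(S=0) = 5/16 + 0 = 5/16
  P(S=1) = 0 + 11/16 = 11/16
Marginal P(T) (column sums):
  P(T=0) = 5/16 + 0 = 5/16
  P(T=1) = 0 + 11/16 = 11/16

H(S) = -[(5/16)·log₂(5/16) + (11/16)·log₂(11/16)]
  = 0.5244 + 0.3716
  = 0.8960 bits
H(T) = -[(5/16)·log₂(5/16) + (11/16)·log₂(11/16)]
  = 0.5244 + 0.3716
  = 0.8960 bits
H(S,T) = -[(5/16)·log₂(5/16) + (11/16)·log₂(11/16)]
  = 0.5244 + 0.3716
  = 0.8960 bits

I(S;T) = H(S) + H(T) - H(S,T)
  = 0.8960 + 0.8960 - 0.8960
  = 0.8960 bits

min(H(S), H(T)) = min(0.8960, 0.8960) = 0.8960 bits
Normalized MI = 0.8960 / 0.8960 = 1.0000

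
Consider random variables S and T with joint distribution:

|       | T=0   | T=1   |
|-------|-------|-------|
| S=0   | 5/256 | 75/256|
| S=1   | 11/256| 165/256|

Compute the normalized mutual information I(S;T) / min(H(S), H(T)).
Marginal P(S) (row sums):
  P(S=0) = 5/256 + 75/256 = 5/16
  P(S=1) = 11/256 + 165/256 = 11/16
Marginal P(T) (column sums):
  P(T=0) = 5/256 + 11/256 = 1/16
  P(T=1) = 75/256 + 165/256 = 15/16

H(S) = -[(5/16)·log₂(5/16) + (11/16)·log₂(11/16)]
  = 0.5244 + 0.3716
  = 0.8960 bits
H(T) = -[(1/16)·log₂(1/16) + (15/16)·log₂(15/16)]
  = 0.2500 + 0.0873
  = 0.3373 bits
H(S,T) = -[(5/256)·log₂(5/256) + (75/256)·log₂(75/256) + (11/256)·log₂(11/256) + (165/256)·log₂(165/256)]
  = 0.1109 + 0.5189 + 0.1951 + 0.4084
  = 1.2333 bits

I(S;T) = H(S) + H(T) - H(S,T)
  = 0.8960 + 0.3373 - 1.2333
  = 0.0000 bits

min(H(S), H(T)) = min(0.8960, 0.3373) = 0.3373 bits
Normalized MI = 0.0000 / 0.3373 = 0.0000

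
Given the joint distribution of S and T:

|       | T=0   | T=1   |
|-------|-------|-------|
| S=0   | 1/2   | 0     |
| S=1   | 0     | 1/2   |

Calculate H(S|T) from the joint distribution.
Marginal P(T) (column sums):
  P(T=0) = 1/2 + 0 = 1/2
  P(T=1) = 0 + 1/2 = 1/2

H(S|T) = -Σ P(S,T)·log₂ P(S|T), where P(S|T) = P(S,T) / P(T)
  (cells with P(S,T) = 0 contribute 0)
  (S=0,T=0): P(S|T) = (1/2)/(1/2) = 1;  -(1/2)·log₂(1) = 0.0000
  (S=1,T=1): P(S|T) = (1/2)/(1/2) = 1;  -(1/2)·log₂(1) = 0.0000
H(S|T) = 0.0000 + 0.0000
  = 0.0000 bits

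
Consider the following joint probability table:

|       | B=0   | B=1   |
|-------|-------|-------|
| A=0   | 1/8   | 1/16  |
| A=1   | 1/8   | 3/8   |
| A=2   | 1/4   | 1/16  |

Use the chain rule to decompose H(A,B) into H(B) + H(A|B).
By the chain rule: H(A,B) = H(B) + H(A|B)

Marginal P(B) (column sums):
  P(B=0) = 1/8 + 1/8 + 1/4 = 1/2
  P(B=1) = 1/16 + 3/8 + 1/16 = 1/2
H(B) = -[(1/2)·log₂(1/2) + (1/2)·log₂(1/2)]
  = 0.5000 + 0.5000
  = 1.0000 bits
H(A|B) = -Σ P(A,B)·log₂ P(A|B), where P(A|B) = P(A,B) / P(B)
  (A=0,B=0): P(A|B) = (1/8)/(1/2) = 1/4;  -(1/8)·log₂(1/4) = 0.2500
  (A=0,B=1): P(A|B) = (1/16)/(1/2) = 1/8;  -(1/16)·log₂(1/8) = 0.1875
  (A=1,B=0): P(A|B) = (1/8)/(1/2) = 1/4;  -(1/8)·log₂(1/4) = 0.2500
  (A=1,B=1): P(A|B) = (3/8)/(1/2) = 3/4;  -(3/8)·log₂(3/4) = 0.1556
  (A=2,B=0): P(A|B) = (1/4)/(1/2) = 1/2;  -(1/4)·log₂(1/2) = 0.2500
  (A=2,B=1): P(A|B) = (1/16)/(1/2) = 1/8;  -(1/16)·log₂(1/8) = 0.1875
H(A|B) = 0.2500 + 0.1875 + 0.2500 + 0.1556 + 0.2500 + 0.1875
  = 1.2806 bits

H(A,B) = H(B) + H(A|B) = 1.0000 + 1.2806 = 2.2806 bits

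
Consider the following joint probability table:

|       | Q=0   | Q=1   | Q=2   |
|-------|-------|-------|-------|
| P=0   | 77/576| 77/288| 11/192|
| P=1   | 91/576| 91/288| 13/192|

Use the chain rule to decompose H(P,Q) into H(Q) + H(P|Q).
By the chain rule: H(P,Q) = H(Q) + H(P|Q)

Marginal P(Q) (column sums):
  P(Q=0) = 77/576 + 91/576 = 7/24
  P(Q=1) = 77/288 + 91/288 = 7/12
  P(Q=2) = 11/192 + 13/192 = 1/8
H(Q) = -[(7/24)·log₂(7/24) + (7/12)·log₂(7/12) + (1/8)·log₂(1/8)]
  = 0.5185 + 0.4536 + 0.3750
  = 1.3471 bits
H(P|Q) = -Σ P(P,Q)·log₂ P(P|Q), where P(P|Q) = P(P,Q) / P(Q)
  (P=0,Q=0): P(P|Q) = (77/576)/(7/24) = 11/24;  -(77/576)·log₂(11/24) = 0.1505
  (P=0,Q=1): P(P|Q) = (77/288)/(7/12) = 11/24;  -(77/288)·log₂(11/24) = 0.3009
  (P=0,Q=2): P(P|Q) = (11/192)/(1/8) = 11/24;  -(11/192)·log₂(11/24) = 0.0645
  (P=1,Q=0): P(P|Q) = (91/576)/(7/24) = 13/24;  -(91/576)·log₂(13/24) = 0.1397
  (P=1,Q=1): P(P|Q) = (91/288)/(7/12) = 13/24;  -(91/288)·log₂(13/24) = 0.2795
  (P=1,Q=2): P(P|Q) = (13/192)/(1/8) = 13/24;  -(13/192)·log₂(13/24) = 0.0599
H(P|Q) = 0.1505 + 0.3009 + 0.0645 + 0.1397 + 0.2795 + 0.0599
  = 0.9950 bits

H(P,Q) = H(Q) + H(P|Q) = 1.3471 + 0.9950 = 2.3421 bits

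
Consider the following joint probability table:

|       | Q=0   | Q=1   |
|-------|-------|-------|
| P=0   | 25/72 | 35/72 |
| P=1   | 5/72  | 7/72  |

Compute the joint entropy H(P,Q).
H(P,Q) = -Σ P(P,Q) log₂ P(P,Q), summed over the non-zero cells:
H(P,Q) = -[(25/72)·log₂(25/72) + (35/72)·log₂(35/72) + (5/72)·log₂(5/72) + (7/72)·log₂(7/72)]
  = 0.5299 + 0.5059 + 0.2672 + 0.3269
  = 1.6299 bits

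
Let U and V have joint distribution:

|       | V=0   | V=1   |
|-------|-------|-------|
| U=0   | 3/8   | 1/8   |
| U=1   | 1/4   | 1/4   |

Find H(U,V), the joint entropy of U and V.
H(U,V) = -Σ P(U,V) log₂ P(U,V), summed over the non-zero cells:
H(U,V) = -[(3/8)·log₂(3/8) + (1/8)·log₂(1/8) + (1/4)·log₂(1/4) + (1/4)·log₂(1/4)]
  = 0.5306 + 0.3750 + 0.5000 + 0.5000
  = 1.9056 bits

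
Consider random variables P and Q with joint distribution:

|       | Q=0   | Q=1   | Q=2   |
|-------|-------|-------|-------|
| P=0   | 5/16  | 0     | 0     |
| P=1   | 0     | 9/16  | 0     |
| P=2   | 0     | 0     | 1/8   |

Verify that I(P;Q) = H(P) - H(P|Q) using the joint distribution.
Left side, from I(P;Q) = H(P) + H(Q) - H(P,Q):
Marginal P(P) (row sums):
  P(P=0) = 5/16 + 0 + 0 = 5/16
  P(P=1) = 0 + 9/16 + 0 = 9/16
  P(P=2) = 0 + 0 + 1/8 = 1/8
Marginal P(Q) (column sums):
  P(Q=0) = 5/16 + 0 + 0 = 5/16
  P(Q=1) = 0 + 9/16 + 0 = 9/16
  P(Q=2) = 0 + 0 + 1/8 = 1/8

H(P) = -[(5/16)·log₂(5/16) + (9/16)·log₂(9/16) + (1/8)·log₂(1/8)]
  = 0.5244 + 0.4669 + 0.3750
  = 1.3663 bits
H(Q) = -[(5/16)·log₂(5/16) + (9/16)·log₂(9/16) + (1/8)·log₂(1/8)]
  = 0.5244 + 0.4669 + 0.3750
  = 1.3663 bits
H(P,Q) = -[(5/16)·log₂(5/16) + (9/16)·log₂(9/16) + (1/8)·log₂(1/8)]
  = 0.5244 + 0.4669 + 0.3750
  = 1.3663 bits

I(P;Q) = H(P) + H(Q) - H(P,Q)
  = 1.3663 + 1.3663 - 1.3663
  = 1.3663 bits

Right side, with H(P|Q) computed directly from the conditional probabilities:
H(P|Q) = -Σ P(P,Q)·log₂ P(P|Q), where P(P|Q) = P(P,Q) / P(Q)
  (cells with P(P,Q) = 0 contribute 0)
  (P=0,Q=0): P(P|Q) = (5/16)/(5/16) = 1;  -(5/16)·log₂(1) = 0.0000
  (P=1,Q=1): P(P|Q) = (9/16)/(9/16) = 1;  -(9/16)·log₂(1) = 0.0000
  (P=2,Q=2): P(P|Q) = (1/8)/(1/8) = 1;  -(1/8)·log₂(1) = 0.0000
H(P|Q) = 0.0000 + 0.0000 + 0.0000
  = 0.0000 bits
H(P) - H(P|Q) = 1.3663 - 0.0000 = 1.3663 bits

Both sides equal 1.3663 bits, so I(P;Q) = H(P) - H(P|Q) ✓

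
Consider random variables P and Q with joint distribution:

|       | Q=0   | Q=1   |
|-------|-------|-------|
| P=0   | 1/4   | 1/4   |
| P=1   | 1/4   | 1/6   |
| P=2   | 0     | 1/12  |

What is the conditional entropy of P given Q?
Marginal P(Q) (column sums):
  P(Q=0) = 1/4 + 1/4 + 0 = 1/2
  P(Q=1) = 1/4 + 1/6 + 1/12 = 1/2

H(P|Q) = -Σ P(P,Q)·log₂ P(P|Q), where P(P|Q) = P(P,Q) / P(Q)
  (cells with P(P,Q) = 0 contribute 0)
  (P=0,Q=0): P(P|Q) = (1/4)/(1/2) = 1/2;  -(1/4)·log₂(1/2) = 0.2500
  (P=0,Q=1): P(P|Q) = (1/4)/(1/2) = 1/2;  -(1/4)·log₂(1/2) = 0.2500
  (P=1,Q=0): P(P|Q) = (1/4)/(1/2) = 1/2;  -(1/4)·log₂(1/2) = 0.2500
  (P=1,Q=1): P(P|Q) = (1/6)/(1/2) = 1/3;  -(1/6)·log₂(1/3) = 0.2642
  (P=2,Q=1): P(P|Q) = (1/12)/(1/2) = 1/6;  -(1/12)·log₂(1/6) = 0.2154
H(P|Q) = 0.2500 + 0.2500 + 0.2500 + 0.2642 + 0.2154
  = 1.2296 bits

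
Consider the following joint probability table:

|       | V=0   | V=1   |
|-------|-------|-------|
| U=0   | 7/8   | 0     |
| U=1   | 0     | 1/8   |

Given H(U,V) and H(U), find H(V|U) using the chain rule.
From the chain rule: H(U,V) = H(U) + H(V|U)
Therefore: H(V|U) = H(U,V) - H(U)

H(U,V) = -[(7/8)·log₂(7/8) + (1/8)·log₂(1/8)]
  = 0.1686 + 0.3750
  = 0.5436 bits
Marginal P(U) (row sums):
  P(U=0) = 7/8 + 0 = 7/8
  P(U=1) = 0 + 1/8 = 1/8
H(U) = -[(7/8)·log₂(7/8) + (1/8)·log₂(1/8)]
  = 0.1686 + 0.3750
  = 0.5436 bits

H(V|U) = 0.5436 - 0.5436 = 0.0000 bits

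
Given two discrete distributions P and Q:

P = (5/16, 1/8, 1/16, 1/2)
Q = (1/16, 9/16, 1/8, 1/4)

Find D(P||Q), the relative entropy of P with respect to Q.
D(P||Q) = Σ P(i) log₂(P(i)/Q(i))
  i=0: (5/16) × log₂((5/16)/(1/16)) = (5/16) × log₂(5) = 0.7256
  i=1: (1/8) × log₂((1/8)/(9/16)) = (1/8) × log₂(2/9) = -0.2712
  i=2: (1/16) × log₂((1/16)/(1/8)) = (1/16) × log₂(1/2) = -0.0625
  i=3: (1/2) × log₂((1/2)/(1/4)) = (1/2) × log₂(2) = 0.5000
D(P||Q) = 0.7256 - 0.2712 - 0.0625 + 0.5000
  = 0.8919 bits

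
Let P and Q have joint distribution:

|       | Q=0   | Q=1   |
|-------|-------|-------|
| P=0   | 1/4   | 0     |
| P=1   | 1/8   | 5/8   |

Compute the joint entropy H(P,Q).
H(P,Q) = -Σ P(P,Q) log₂ P(P,Q), summed over the non-zero cells:
H(P,Q) = -[(1/4)·log₂(1/4) + (1/8)·log₂(1/8) + (5/8)·log₂(5/8)]
  = 0.5000 + 0.3750 + 0.4238
  = 1.2988 bits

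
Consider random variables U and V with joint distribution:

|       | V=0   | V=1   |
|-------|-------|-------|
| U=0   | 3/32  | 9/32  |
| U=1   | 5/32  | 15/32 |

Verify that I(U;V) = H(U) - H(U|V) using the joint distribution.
Left side, from I(U;V) = H(U) + H(V) - H(U,V):
Marginal P(U) (row sums):
  P(U=0) = 3/32 + 9/32 = 3/8
  P(U=1) = 5/32 + 15/32 = 5/8
Marginal P(V) (column sums):
  P(V=0) = 3/32 + 5/32 = 1/4
  P(V=1) = 9/32 + 15/32 = 3/4

H(U) = -[(3/8)·log₂(3/8) + (5/8)·log₂(5/8)]
  = 0.5306 + 0.4238
  = 0.9544 bits
H(V) = -[(1/4)·log₂(1/4) + (3/4)·log₂(3/4)]
  = 0.5000 + 0.3113
  = 0.8113 bits
H(U,V) = -[(3/32)·log₂(3/32) + (9/32)·log₂(9/32) + (5/32)·log₂(5/32) + (15/32)·log₂(15/32)]
  = 0.3202 + 0.5147 + 0.4184 + 0.5124
  = 1.7657 bits

I(U;V) = H(U) + H(V) - H(U,V)
  = 0.9544 + 0.8113 - 1.7657
  = 0.0000 bits

Right side, with H(U|V) computed directly from the conditional probabilities:
H(U|V) = -Σ P(U,V)·log₂ P(U|V), where P(U|V) = P(U,V) / P(V)
  (U=0,V=0): P(U|V) = (3/32)/(1/4) = 3/8;  -(3/32)·log₂(3/8) = 0.1327
  (U=0,V=1): P(U|V) = (9/32)/(3/4) = 3/8;  -(9/32)·log₂(3/8) = 0.3980
  (U=1,V=0): P(U|V) = (5/32)/(1/4) = 5/8;  -(5/32)·log₂(5/8) = 0.1059
  (U=1,V=1): P(U|V) = (15/32)/(3/4) = 5/8;  -(15/32)·log₂(5/8) = 0.3178
H(U|V) = 0.1327 + 0.3980 + 0.1059 + 0.3178
  = 0.9544 bits
H(U) - H(U|V) = 0.9544 - 0.9544 = 0.0000 bits

Both sides equal 0.0000 bits, so I(U;V) = H(U) - H(U|V) ✓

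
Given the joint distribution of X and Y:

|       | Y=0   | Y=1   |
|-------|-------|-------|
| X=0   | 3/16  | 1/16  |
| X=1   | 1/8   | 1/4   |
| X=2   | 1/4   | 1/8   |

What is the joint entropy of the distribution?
H(X,Y) = -Σ P(X,Y) log₂ P(X,Y), summed over the non-zero cells:
H(X,Y) = -[(3/16)·log₂(3/16) + (1/16)·log₂(1/16) + (1/8)·log₂(1/8) + (1/4)·log₂(1/4) + (1/4)·log₂(1/4) + (1/8)·log₂(1/8)]
  = 0.4528 + 0.2500 + 0.3750 + 0.5000 + 0.5000 + 0.3750
  = 2.4528 bits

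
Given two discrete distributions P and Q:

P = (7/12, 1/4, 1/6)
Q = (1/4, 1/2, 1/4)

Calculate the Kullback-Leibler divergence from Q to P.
D(P||Q) = Σ P(i) log₂(P(i)/Q(i))
  i=0: (7/12) × log₂((7/12)/(1/4)) = (7/12) × log₂(7/3) = 0.7131
  i=1: (1/4) × log₂((1/4)/(1/2)) = (1/4) × log₂(1/2) = -0.2500
  i=2: (1/6) × log₂((1/6)/(1/4)) = (1/6) × log₂(2/3) = -0.0975
D(P||Q) = 0.7131 - 0.2500 - 0.0975
  = 0.3656 bits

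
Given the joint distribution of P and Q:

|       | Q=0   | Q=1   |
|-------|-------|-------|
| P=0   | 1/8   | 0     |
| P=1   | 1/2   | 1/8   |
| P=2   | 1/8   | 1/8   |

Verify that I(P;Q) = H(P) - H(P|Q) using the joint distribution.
Left side, from I(P;Q) = H(P) + H(Q) - H(P,Q):
Marginal P(P) (row sums):
  P(P=0) = 1/8 + 0 = 1/8
  P(P=1) = 1/2 + 1/8 = 5/8
  P(P=2) = 1/8 + 1/8 = 1/4
Marginal P(Q) (column sums):
  P(Q=0) = 1/8 + 1/2 + 1/8 = 3/4
  P(Q=1) = 0 + 1/8 + 1/8 = 1/4

H(P) = -[(1/8)·log₂(1/8) + (5/8)·log₂(5/8) + (1/4)·log₂(1/4)]
  = 0.3750 + 0.4238 + 0.5000
  = 1.2988 bits
H(Q) = -[(3/4)·log₂(3/4) + (1/4)·log₂(1/4)]
  = 0.3113 + 0.5000
  = 0.8113 bits
H(P,Q) = -[(1/8)·log₂(1/8) + (1/2)·log₂(1/2) + (1/8)·log₂(1/8) + (1/8)·log₂(1/8) + (1/8)·log₂(1/8)]
  = 0.3750 + 0.5000 + 0.3750 + 0.3750 + 0.3750
  = 2.0000 bits

I(P;Q) = H(P) + H(Q) - H(P,Q)
  = 1.2988 + 0.8113 - 2.0000
  = 0.1101 bits

Right side, with H(P|Q) computed directly from the conditional probabilities:
H(P|Q) = -Σ P(P,Q)·log₂ P(P|Q), where P(P|Q) = P(P,Q) / P(Q)
  (cells with P(P,Q) = 0 contribute 0)
  (P=0,Q=0): P(P|Q) = (1/8)/(3/4) = 1/6;  -(1/8)·log₂(1/6) = 0.3231
  (P=1,Q=0): P(P|Q) = (1/2)/(3/4) = 2/3;  -(1/2)·log₂(2/3) = 0.2925
  (P=1,Q=1): P(P|Q) = (1/8)/(1/4) = 1/2;  -(1/8)·log₂(1/2) = 0.1250
  (P=2,Q=0): P(P|Q) = (1/8)/(3/4) = 1/6;  -(1/8)·log₂(1/6) = 0.3231
  (P=2,Q=1): P(P|Q) = (1/8)/(1/4) = 1/2;  -(1/8)·log₂(1/2) = 0.1250
H(P|Q) = 0.3231 + 0.2925 + 0.1250 + 0.3231 + 0.1250
  = 1.1887 bits
H(P) - H(P|Q) = 1.2988 - 1.1887 = 0.1101 bits

Both sides equal 0.1101 bits, so I(P;Q) = H(P) - H(P|Q) ✓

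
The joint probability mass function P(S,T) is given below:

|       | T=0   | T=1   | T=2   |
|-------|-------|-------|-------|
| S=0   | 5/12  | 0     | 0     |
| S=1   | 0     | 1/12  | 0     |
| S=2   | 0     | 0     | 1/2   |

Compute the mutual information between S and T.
Marginal P(S) (row sums):
  P(S=0) = 5/12 + 0 + 0 = 5/12
  P(S=1) = 0 + 1/12 + 0 = 1/12
  P(S=2) = 0 + 0 + 1/2 = 1/2
Marginal P(T) (column sums):
  P(T=0) = 5/12 + 0 + 0 = 5/12
  P(T=1) = 0 + 1/12 + 0 = 1/12
  P(T=2) = 0 + 0 + 1/2 = 1/2

H(S) = -[(5/12)·log₂(5/12) + (1/12)·log₂(1/12) + (1/2)·log₂(1/2)]
  = 0.5263 + 0.2987 + 0.5000
  = 1.3250 bits
H(T) = -[(5/12)·log₂(5/12) + (1/12)·log₂(1/12) + (1/2)·log₂(1/2)]
  = 0.5263 + 0.2987 + 0.5000
  = 1.3250 bits
H(S,T) = -[(5/12)·log₂(5/12) + (1/12)·log₂(1/12) + (1/2)·log₂(1/2)]
  = 0.5263 + 0.2987 + 0.5000
  = 1.3250 bits

I(S;T) = H(S) + H(T) - H(S,T)
  = 1.3250 + 1.3250 - 1.3250
  = 1.3250 bits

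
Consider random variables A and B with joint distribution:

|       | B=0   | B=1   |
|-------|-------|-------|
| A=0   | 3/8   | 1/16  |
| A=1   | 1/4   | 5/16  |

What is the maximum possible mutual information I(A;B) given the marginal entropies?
The upper bound on mutual information is I(A;B) ≤ min(H(A), H(B)).

Marginal P(A) (row sums):
  P(A=0) = 3/8 + 1/16 = 7/16
  P(A=1) = 1/4 + 5/16 = 9/16
Marginal P(B) (column sums):
  P(B=0) = 3/8 + 1/4 = 5/8
  P(B=1) = 1/16 + 5/16 = 3/8

H(A) = -[(7/16)·log₂(7/16) + (9/16)·log₂(9/16)]
  = 0.5218 + 0.4669
  = 0.9887 bits
H(B) = -[(5/8)·log₂(5/8) + (3/8)·log₂(3/8)]
  = 0.4238 + 0.5306
  = 0.9544 bits

Maximum possible I(A;B) = min(0.9887, 0.9544) = 0.9544 bits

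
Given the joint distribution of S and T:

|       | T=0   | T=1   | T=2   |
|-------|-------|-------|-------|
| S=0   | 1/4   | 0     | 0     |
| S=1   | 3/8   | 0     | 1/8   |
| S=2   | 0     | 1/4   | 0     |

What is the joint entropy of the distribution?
H(S,T) = -Σ P(S,T) log₂ P(S,T), summed over the non-zero cells:
H(S,T) = -[(1/4)·log₂(1/4) + (3/8)·log₂(3/8) + (1/8)·log₂(1/8) + (1/4)·log₂(1/4)]
  = 0.5000 + 0.5306 + 0.3750 + 0.5000
  = 1.9056 bits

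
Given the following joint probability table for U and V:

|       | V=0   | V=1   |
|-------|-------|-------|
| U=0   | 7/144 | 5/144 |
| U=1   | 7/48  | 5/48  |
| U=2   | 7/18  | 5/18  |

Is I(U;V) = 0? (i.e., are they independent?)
Marginal P(U) (row sums):
  P(U=0) = 7/144 + 5/144 = 1/12
  P(U=1) = 7/48 + 5/48 = 1/4
  P(U=2) = 7/18 + 5/18 = 2/3
Marginal P(V) (column sums):
  P(V=0) = 7/144 + 7/48 + 7/18 = 7/12
  P(V=1) = 5/144 + 5/48 + 5/18 = 5/12

U and V are independent iff P(U=i,V=j) = P(U=i)·P(V=j) for every cell.
  P(U=0)·P(V=0) = 1/12 × 7/12 = 7/144 = P(U=0,V=0) ✓
  P(U=0)·P(V=1) = 1/12 × 5/12 = 5/144 = P(U=0,V=1) ✓
  P(U=1)·P(V=0) = 1/4 × 7/12 = 7/48 = P(U=1,V=0) ✓
  P(U=1)·P(V=1) = 1/4 × 5/12 = 5/48 = P(U=1,V=1) ✓
  P(U=2)·P(V=0) = 2/3 × 7/12 = 7/18 = P(U=2,V=0) ✓
  P(U=2)·P(V=1) = 2/3 × 5/12 = 5/18 = P(U=2,V=1) ✓

Yes, U and V are independent: every cell factors, so I(U;V) = 0 bits.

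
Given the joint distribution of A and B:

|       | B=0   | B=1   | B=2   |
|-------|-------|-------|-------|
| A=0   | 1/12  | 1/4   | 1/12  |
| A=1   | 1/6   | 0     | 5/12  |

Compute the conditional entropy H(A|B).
Marginal P(B) (column sums):
  P(B=0) = 1/12 + 1/6 = 1/4
  P(B=1) = 1/4 + 0 = 1/4
  P(B=2) = 1/12 + 5/12 = 1/2

H(A|B) = -Σ P(A,B)·log₂ P(A|B), where P(A|B) = P(A,B) / P(B)
  (cells with P(A,B) = 0 contribute 0)
  (A=0,B=0): P(A|B) = (1/12)/(1/4) = 1/3;  -(1/12)·log₂(1/3) = 0.1321
  (A=0,B=1): P(A|B) = (1/4)/(1/4) = 1;  -(1/4)·log₂(1) = 0.0000
  (A=0,B=2): P(A|B) = (1/12)/(1/2) = 1/6;  -(1/12)·log₂(1/6) = 0.2154
  (A=1,B=0): P(A|B) = (1/6)/(1/4) = 2/3;  -(1/6)·log₂(2/3) = 0.0975
  (A=1,B=2): P(A|B) = (5/12)/(1/2) = 5/6;  -(5/12)·log₂(5/6) = 0.1096
H(A|B) = 0.1321 + 0.0000 + 0.2154 + 0.0975 + 0.1096
  = 0.5546 bits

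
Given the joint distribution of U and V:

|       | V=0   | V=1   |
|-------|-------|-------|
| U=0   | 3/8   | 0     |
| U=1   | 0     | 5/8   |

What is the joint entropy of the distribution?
H(U,V) = -Σ P(U,V) log₂ P(U,V), summed over the non-zero cells:
H(U,V) = -[(3/8)·log₂(3/8) + (5/8)·log₂(5/8)]
  = 0.5306 + 0.4238
  = 0.9544 bits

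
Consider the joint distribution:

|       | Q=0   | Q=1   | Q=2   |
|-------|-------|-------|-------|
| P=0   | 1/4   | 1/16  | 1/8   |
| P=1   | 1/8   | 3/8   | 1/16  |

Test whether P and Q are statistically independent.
Marginal P(P) (row sums):
  P(P=0) = 1/4 + 1/16 + 1/8 = 7/16
  P(P=1) = 1/8 + 3/8 + 1/16 = 9/16
Marginal P(Q) (column sums):
  P(Q=0) = 1/4 + 1/8 = 3/8
  P(Q=1) = 1/16 + 3/8 = 7/16
  P(Q=2) = 1/8 + 1/16 = 3/16

P and Q are independent iff P(P=i,Q=j) = P(P=i)·P(Q=j) for every cell.
  P(P=0)·P(Q=0) = 7/16 × 3/8 = 21/128, but P(P=0,Q=0) = 1/4 ✗

No, P and Q are not independent. Quantitatively, I(P;Q) > 0:

H(P) = -[(7/16)·log₂(7/16) + (9/16)·log₂(9/16)]
  = 0.5218 + 0.4669
  = 0.9887 bits
H(Q) = -[(3/8)·log₂(3/8) + (7/16)·log₂(7/16) + (3/16)·log₂(3/16)]
  = 0.5306 + 0.5218 + 0.4528
  = 1.5052 bits
H(P,Q) = -[(1/4)·log₂(1/4) + (1/16)·log₂(1/16) + (1/8)·log₂(1/8) + (1/8)·log₂(1/8) + (3/8)·log₂(3/8) + (1/16)·log₂(1/16)]
  = 0.5000 + 0.2500 + 0.3750 + 0.3750 + 0.5306 + 0.2500
  = 2.2806 bits
I(P;Q) = H(P) + H(Q) - H(P,Q) = 0.9887 + 1.5052 - 2.2806 = 0.2133 bits > 0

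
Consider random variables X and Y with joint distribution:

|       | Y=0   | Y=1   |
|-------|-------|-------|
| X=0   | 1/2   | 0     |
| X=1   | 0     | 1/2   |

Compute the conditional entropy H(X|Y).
Marginal P(Y) (column sums):
  P(Y=0) = 1/2 + 0 = 1/2
  P(Y=1) = 0 + 1/2 = 1/2

H(X|Y) = -Σ P(X,Y)·log₂ P(X|Y), where P(X|Y) = P(X,Y) / P(Y)
  (cells with P(X,Y) = 0 contribute 0)
  (X=0,Y=0): P(X|Y) = (1/2)/(1/2) = 1;  -(1/2)·log₂(1) = 0.0000
  (X=1,Y=1): P(X|Y) = (1/2)/(1/2) = 1;  -(1/2)·log₂(1) = 0.0000
H(X|Y) = 0.0000 + 0.0000
  = 0.0000 bits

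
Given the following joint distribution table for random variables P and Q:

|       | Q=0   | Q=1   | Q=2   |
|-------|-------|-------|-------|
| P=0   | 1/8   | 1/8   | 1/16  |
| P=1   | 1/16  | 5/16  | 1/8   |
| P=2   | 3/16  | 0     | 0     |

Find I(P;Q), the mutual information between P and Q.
Marginal P(P) (row sums):
  P(P=0) = 1/8 + 1/8 + 1/16 = 5/16
  P(P=1) = 1/16 + 5/16 + 1/8 = 1/2
  P(P=2) = 3/16 + 0 + 0 = 3/16
Marginal P(Q) (column sums):
  P(Q=0) = 1/8 + 1/16 + 3/16 = 3/8
  P(Q=1) = 1/8 + 5/16 + 0 = 7/16
  P(Q=2) = 1/16 + 1/8 + 0 = 3/16

H(P) = -[(5/16)·log₂(5/16) + (1/2)·log₂(1/2) + (3/16)·log₂(3/16)]
  = 0.5244 + 0.5000 + 0.4528
  = 1.4772 bits
H(Q) = -[(3/8)·log₂(3/8) + (7/16)·log₂(7/16) + (3/16)·log₂(3/16)]
  = 0.5306 + 0.5218 + 0.4528
  = 1.5052 bits
H(P,Q) = -[(1/8)·log₂(1/8) + (1/8)·log₂(1/8) + (1/16)·log₂(1/16) + (1/16)·log₂(1/16) + (5/16)·log₂(5/16) + (1/8)·log₂(1/8) + (3/16)·log₂(3/16)]
  = 0.3750 + 0.3750 + 0.2500 + 0.2500 + 0.5244 + 0.3750 + 0.4528
  = 2.6022 bits

I(P;Q) = H(P) + H(Q) - H(P,Q)
  = 1.4772 + 1.5052 - 2.6022
  = 0.3802 bits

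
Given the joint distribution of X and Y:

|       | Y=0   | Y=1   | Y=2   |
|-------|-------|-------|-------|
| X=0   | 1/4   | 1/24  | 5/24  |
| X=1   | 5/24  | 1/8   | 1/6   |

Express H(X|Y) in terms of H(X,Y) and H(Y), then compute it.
H(X|Y) = H(X,Y) - H(Y)

Marginal P(Y) (column sums):
  P(Y=0) = 1/4 + 5/24 = 11/24
  P(Y=1) = 1/24 + 1/8 = 1/6
  P(Y=2) = 5/24 + 1/6 = 3/8

H(X,Y) = -[(1/4)·log₂(1/4) + (1/24)·log₂(1/24) + (5/24)·log₂(5/24) + (5/24)·log₂(5/24) + (1/8)·log₂(1/8) + (1/6)·log₂(1/6)]
  = 0.5000 + 0.1910 + 0.4715 + 0.4715 + 0.3750 + 0.4308
  = 2.4398 bits
H(Y) = -[(11/24)·log₂(11/24) + (1/6)·log₂(1/6) + (3/8)·log₂(3/8)]
  = 0.5159 + 0.4308 + 0.5306
  = 1.4773 bits

H(X|Y) = 2.4398 - 1.4773 = 0.9625 bits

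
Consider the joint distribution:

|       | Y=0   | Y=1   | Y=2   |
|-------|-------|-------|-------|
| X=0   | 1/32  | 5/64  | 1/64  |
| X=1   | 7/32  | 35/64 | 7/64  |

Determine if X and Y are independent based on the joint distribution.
Marginal P(X) (row sums):
  P(X=0) = 1/32 + 5/64 + 1/64 = 1/8
  P(X=1) = 7/32 + 35/64 + 7/64 = 7/8
Marginal P(Y) (column sums):
  P(Y=0) = 1/32 + 7/32 = 1/4
  P(Y=1) = 5/64 + 35/64 = 5/8
  P(Y=2) = 1/64 + 7/64 = 1/8

X and Y are independent iff P(X=i,Y=j) = P(X=i)·P(Y=j) for every cell.
  P(X=0)·P(Y=0) = 1/8 × 1/4 = 1/32 = P(X=0,Y=0) ✓
  P(X=0)·P(Y=1) = 1/8 × 5/8 = 5/64 = P(X=0,Y=1) ✓
  P(X=0)·P(Y=2) = 1/8 × 1/8 = 1/64 = P(X=0,Y=2) ✓
  P(X=1)·P(Y=0) = 7/8 × 1/4 = 7/32 = P(X=1,Y=0) ✓
  P(X=1)·P(Y=1) = 7/8 × 5/8 = 35/64 = P(X=1,Y=1) ✓
  P(X=1)·P(Y=2) = 7/8 × 1/8 = 7/64 = P(X=1,Y=2) ✓

Yes, X and Y are independent: every cell factors, so I(X;Y) = 0 bits.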